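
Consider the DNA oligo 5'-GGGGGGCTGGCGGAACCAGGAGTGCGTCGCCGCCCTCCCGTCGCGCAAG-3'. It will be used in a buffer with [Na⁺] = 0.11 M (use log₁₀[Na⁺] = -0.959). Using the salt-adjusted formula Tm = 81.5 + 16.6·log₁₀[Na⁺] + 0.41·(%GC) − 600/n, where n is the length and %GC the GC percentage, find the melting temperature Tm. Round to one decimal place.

85.1°C

Length n = 49. T=5, C=17, G=21, A=6
G+C = 38, so %GC = 38/49 × 100 = 77.551%
Salt term: 16.6 × (-0.959) = -15.919
GC term: 0.41 × 77.551 = 31.796; length term: −600/49 = −12.245
Tm = 81.5 + (-15.919) + 31.796 − 12.245 = 85.132 → 85.1°C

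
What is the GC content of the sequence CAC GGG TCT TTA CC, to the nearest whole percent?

Counting bases: A=2, C=5, T=4, G=3
G+C = 3 + 5 = 8 out of 14 bases
%GC = 8/14 × 100 = 57.14% ≈ 57%

57%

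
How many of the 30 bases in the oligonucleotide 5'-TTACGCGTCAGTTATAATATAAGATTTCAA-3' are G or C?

8

Base counts: T=11, C=4, A=11, G=4
G+C = 4 + 4 = 8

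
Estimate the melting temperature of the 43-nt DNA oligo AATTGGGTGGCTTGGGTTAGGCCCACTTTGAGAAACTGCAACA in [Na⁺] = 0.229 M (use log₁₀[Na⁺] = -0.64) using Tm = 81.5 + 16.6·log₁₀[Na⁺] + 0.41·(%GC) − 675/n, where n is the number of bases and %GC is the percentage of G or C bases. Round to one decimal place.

Length n = 43. Scanning the sequence gives C=8, G=13, A=11, T=11.
G+C = 21, so %GC = 21/43 × 100 = 48.837%
Salt term: 16.6 × (-0.64) = -10.624
GC term: 0.41 × 48.837 = 20.023; length term: −675/43 = −15.698
Tm = 81.5 + (-10.624) + 20.023 − 15.698 = 75.201 → 75.2°C

75.2°C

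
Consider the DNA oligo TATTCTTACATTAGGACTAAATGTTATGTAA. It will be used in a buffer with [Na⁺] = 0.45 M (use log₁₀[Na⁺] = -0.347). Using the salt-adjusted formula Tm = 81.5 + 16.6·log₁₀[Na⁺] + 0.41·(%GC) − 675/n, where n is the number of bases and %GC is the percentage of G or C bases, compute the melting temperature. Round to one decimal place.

Length n = 31. Base counts: A=11, C=3, T=13, G=4
G+C = 7, so %GC = 7/31 × 100 = 22.581%
Salt term: 16.6 × (-0.347) = -5.76
GC term: 0.41 × 22.581 = 9.258; length term: −675/31 = −21.774
Tm = 81.5 + (-5.76) + 9.258 − 21.774 = 63.224 → 63.2°C

63.2°C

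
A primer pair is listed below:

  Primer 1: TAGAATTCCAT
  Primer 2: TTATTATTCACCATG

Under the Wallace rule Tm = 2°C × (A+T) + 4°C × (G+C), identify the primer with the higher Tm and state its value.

Primer 1: A+T=8, G+C=3 → Tm = 2(8)+4(3) = 28°C
Primer 2: A+T=11, G+C=4 → Tm = 2(11)+4(4) = 38°C
28°C vs 38°C → primer 2 is higher.

Primer 2, 38°C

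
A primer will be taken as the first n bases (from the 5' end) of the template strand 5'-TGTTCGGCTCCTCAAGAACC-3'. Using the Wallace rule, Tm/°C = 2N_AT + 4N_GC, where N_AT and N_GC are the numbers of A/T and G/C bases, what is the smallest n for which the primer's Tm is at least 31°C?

First 9 bases: TGTTCGGCT → Tm = 28°C (< 31°C)
First 10 bases: TGTTCGGCTC → Tm = 32°C (≥ 31°C)
Since every base adds ≥2°C, Tm only increases with n, so the threshold is first crossed at n = 10.

n = 10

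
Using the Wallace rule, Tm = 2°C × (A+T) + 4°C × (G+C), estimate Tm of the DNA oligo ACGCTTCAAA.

Scanning the sequence gives A=4, G=1, C=3, T=2.
AT pairs contribute 6, GC pairs contribute 4.
Tm = 4·4 + 2·6 = 16 + 12 = 28°C

28°C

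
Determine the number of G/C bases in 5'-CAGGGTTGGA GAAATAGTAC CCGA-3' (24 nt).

12

Base counts: T=4, G=8, C=4, A=8
G+C = 8 + 4 = 12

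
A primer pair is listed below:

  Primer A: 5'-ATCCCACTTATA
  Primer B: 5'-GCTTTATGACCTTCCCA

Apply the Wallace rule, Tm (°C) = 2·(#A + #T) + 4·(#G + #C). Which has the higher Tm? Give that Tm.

Primer B, 50°C

Primer A: A+T=8, G+C=4 → Tm = 2(8)+4(4) = 32°C
Primer B: A+T=9, G+C=8 → Tm = 2(9)+4(8) = 50°C
32°C vs 50°C → primer B is higher.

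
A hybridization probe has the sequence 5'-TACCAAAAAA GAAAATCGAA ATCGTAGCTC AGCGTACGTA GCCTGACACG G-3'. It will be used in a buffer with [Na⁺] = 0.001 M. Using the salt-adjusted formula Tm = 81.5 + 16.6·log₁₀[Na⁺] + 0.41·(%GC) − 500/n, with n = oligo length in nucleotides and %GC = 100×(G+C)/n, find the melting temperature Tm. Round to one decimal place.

Length n = 51. Counting bases: C=12, A=20, T=8, G=11
G+C = 23, so %GC = 23/51 × 100 = 45.098%
Salt term: 16.6 × (-3) = -49.8
GC term: 0.41 × 45.098 = 18.49; length term: −500/51 = −9.804
Tm = 81.5 + (-49.8) + 18.49 − 9.804 = 40.386 → 40.4°C

40.4°C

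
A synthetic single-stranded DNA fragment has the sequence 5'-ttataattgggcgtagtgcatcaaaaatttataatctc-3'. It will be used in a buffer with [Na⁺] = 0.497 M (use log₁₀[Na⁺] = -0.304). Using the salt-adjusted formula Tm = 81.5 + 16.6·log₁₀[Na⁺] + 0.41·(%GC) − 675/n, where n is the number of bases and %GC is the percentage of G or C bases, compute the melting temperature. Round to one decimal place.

70.6°C

Length n = 38. Scanning the sequence gives G=6, A=13, T=14, C=5.
G+C = 11, so %GC = 11/38 × 100 = 28.947%
Salt term: 16.6 × (-0.304) = -5.046
GC term: 0.41 × 28.947 = 11.868; length term: −675/38 = −17.763
Tm = 81.5 + (-5.046) + 11.868 − 17.763 = 70.559 → 70.6°C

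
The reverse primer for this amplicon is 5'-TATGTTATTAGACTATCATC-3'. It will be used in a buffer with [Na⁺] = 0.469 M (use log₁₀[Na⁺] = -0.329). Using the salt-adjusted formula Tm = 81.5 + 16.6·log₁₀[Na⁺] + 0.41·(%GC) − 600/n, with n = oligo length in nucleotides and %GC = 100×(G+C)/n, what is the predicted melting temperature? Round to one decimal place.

Length n = 20. Scanning the sequence gives T=9, A=6, G=2, C=3.
G+C = 5, so %GC = 5/20 × 100 = 25%
Salt term: 16.6 × (-0.329) = -5.461
GC term: 0.41 × 25 = 10.25; length term: −600/20 = −30
Tm = 81.5 + (-5.461) + 10.25 − 30 = 56.289 → 56.3°C

56.3°C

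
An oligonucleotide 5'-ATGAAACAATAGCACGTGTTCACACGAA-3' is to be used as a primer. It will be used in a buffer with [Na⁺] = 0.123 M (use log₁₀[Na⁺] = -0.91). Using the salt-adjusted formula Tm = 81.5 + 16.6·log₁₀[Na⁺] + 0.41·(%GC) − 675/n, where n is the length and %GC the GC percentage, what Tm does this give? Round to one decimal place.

58.4°C

Length n = 28. Base counts: C=6, G=5, T=5, A=12
G+C = 11, so %GC = 11/28 × 100 = 39.286%
Salt term: 16.6 × (-0.91) = -15.106
GC term: 0.41 × 39.286 = 16.107; length term: −675/28 = −24.107
Tm = 81.5 + (-15.106) + 16.107 − 24.107 = 58.394 → 58.4°C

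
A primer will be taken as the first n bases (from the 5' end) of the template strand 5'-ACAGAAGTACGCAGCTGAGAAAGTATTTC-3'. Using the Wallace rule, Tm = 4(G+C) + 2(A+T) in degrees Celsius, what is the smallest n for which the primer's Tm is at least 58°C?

n = 19

First 18 bases: ACAGAAGTACGCAGCTGA → Tm = 54°C (< 58°C)
First 19 bases: ACAGAAGTACGCAGCTGAG → Tm = 58°C (≥ 58°C)
Since every base adds ≥2°C, Tm only increases with n, so the threshold is first crossed at n = 19.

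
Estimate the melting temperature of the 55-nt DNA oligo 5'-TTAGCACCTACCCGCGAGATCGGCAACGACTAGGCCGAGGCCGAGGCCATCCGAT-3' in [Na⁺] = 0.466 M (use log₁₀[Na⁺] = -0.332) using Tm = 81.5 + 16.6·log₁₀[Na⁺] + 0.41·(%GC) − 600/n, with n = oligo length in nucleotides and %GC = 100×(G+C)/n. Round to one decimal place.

Length n = 55. Counting bases: G=16, T=7, C=19, A=13
G+C = 35, so %GC = 35/55 × 100 = 63.636%
Salt term: 16.6 × (-0.332) = -5.511
GC term: 0.41 × 63.636 = 26.091; length term: −600/55 = −10.909
Tm = 81.5 + (-5.511) + 26.091 − 10.909 = 91.171 → 91.2°C

91.2°C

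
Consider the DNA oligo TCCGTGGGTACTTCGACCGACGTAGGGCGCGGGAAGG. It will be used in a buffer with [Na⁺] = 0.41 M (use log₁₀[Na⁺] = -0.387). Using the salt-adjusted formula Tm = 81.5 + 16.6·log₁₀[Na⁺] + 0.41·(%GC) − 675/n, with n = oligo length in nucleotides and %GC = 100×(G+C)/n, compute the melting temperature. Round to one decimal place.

Length n = 37. G=16, T=6, A=6, C=9
G+C = 25, so %GC = 25/37 × 100 = 67.568%
Salt term: 16.6 × (-0.387) = -6.424
GC term: 0.41 × 67.568 = 27.703; length term: −675/37 = −18.243
Tm = 81.5 + (-6.424) + 27.703 − 18.243 = 84.536 → 84.5°C

84.5°C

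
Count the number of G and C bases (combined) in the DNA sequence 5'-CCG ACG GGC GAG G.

Scanning the sequence gives T=0, C=4, G=7, A=2.
G+C = 7 + 4 = 11

11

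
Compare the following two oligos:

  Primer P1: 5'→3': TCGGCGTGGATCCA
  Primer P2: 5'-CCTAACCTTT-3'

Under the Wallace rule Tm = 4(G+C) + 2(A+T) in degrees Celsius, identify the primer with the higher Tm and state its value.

Primer P1: A+T=5, G+C=9 → Tm = 2(5)+4(9) = 46°C
Primer P2: A+T=6, G+C=4 → Tm = 2(6)+4(4) = 28°C
46°C vs 28°C → primer P1 is higher.

Primer P1, 46°C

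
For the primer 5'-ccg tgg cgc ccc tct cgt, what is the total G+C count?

14

Counting bases: C=9, T=4, A=0, G=5
Total G or C: 5 + 9 = 14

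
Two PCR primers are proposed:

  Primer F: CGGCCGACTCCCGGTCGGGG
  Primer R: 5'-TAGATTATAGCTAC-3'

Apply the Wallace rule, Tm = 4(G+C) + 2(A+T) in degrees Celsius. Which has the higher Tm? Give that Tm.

Primer F, 74°C

Primer F: A+T=3, G+C=17 → Tm = 2(3)+4(17) = 74°C
Primer R: A+T=10, G+C=4 → Tm = 2(10)+4(4) = 36°C
74°C vs 36°C → primer F is higher.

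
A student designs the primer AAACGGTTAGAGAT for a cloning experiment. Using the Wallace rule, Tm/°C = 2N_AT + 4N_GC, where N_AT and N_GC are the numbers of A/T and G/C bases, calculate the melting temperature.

38°C

Base counts: T=3, G=4, C=1, A=6
AT pairs contribute 9, GC pairs contribute 5.
Tm = 2(9) + 4(5) = 18 + 20 = 38°C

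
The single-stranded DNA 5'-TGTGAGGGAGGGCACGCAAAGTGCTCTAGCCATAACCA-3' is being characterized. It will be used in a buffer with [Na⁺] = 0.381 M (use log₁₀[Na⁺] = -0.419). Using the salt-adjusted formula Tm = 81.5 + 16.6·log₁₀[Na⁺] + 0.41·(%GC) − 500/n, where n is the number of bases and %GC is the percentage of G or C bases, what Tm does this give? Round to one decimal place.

Length n = 38. Base counts: A=11, T=6, C=9, G=12
G+C = 21, so %GC = 21/38 × 100 = 55.263%
Salt term: 16.6 × (-0.419) = -6.955
GC term: 0.41 × 55.263 = 22.658; length term: −500/38 = −13.158
Tm = 81.5 + (-6.955) + 22.658 − 13.158 = 84.045 → 84.0°C

84.0°C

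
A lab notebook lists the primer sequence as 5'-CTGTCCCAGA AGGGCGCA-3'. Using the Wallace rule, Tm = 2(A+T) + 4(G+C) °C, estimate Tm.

Base counts: G=6, T=2, C=6, A=4
So N_AT = 6 and N_GC = 12.
Tm = 2×6 + 4×12 = 60°C

60°C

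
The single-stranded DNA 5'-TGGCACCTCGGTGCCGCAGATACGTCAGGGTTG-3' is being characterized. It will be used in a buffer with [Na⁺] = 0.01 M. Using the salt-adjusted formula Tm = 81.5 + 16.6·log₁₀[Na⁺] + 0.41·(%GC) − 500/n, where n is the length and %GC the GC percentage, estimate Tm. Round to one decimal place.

Length n = 33. Base counts: C=9, A=5, G=12, T=7
G+C = 21, so %GC = 21/33 × 100 = 63.636%
Salt term: 16.6 × (-2) = -33.2
GC term: 0.41 × 63.636 = 26.091; length term: −500/33 = −15.152
Tm = 81.5 + (-33.2) + 26.091 − 15.152 = 59.239 → 59.2°C

59.2°C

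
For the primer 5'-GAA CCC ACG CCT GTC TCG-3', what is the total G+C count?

12

Base counts: T=3, C=8, G=4, A=3
Total G or C: 4 + 8 = 12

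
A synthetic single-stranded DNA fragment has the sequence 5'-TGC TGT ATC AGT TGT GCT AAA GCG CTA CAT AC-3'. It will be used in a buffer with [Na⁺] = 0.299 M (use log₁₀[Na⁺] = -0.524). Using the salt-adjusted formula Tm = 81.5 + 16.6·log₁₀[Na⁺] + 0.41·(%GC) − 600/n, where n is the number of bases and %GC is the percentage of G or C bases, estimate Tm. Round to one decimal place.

72.0°C

Length n = 32. Scanning the sequence gives T=10, A=8, C=7, G=7.
G+C = 14, so %GC = 14/32 × 100 = 43.75%
Salt term: 16.6 × (-0.524) = -8.698
GC term: 0.41 × 43.75 = 17.938; length term: −600/32 = −18.75
Tm = 81.5 + (-8.698) + 17.938 − 18.75 = 71.99 → 72.0°C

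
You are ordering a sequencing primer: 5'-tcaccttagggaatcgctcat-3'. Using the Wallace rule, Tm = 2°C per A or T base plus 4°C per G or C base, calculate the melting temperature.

62°C

Base counts: A=5, C=6, T=6, G=4
So N_AT = 11 and N_GC = 10.
Tm = 2×11 + 4×10 = 62°C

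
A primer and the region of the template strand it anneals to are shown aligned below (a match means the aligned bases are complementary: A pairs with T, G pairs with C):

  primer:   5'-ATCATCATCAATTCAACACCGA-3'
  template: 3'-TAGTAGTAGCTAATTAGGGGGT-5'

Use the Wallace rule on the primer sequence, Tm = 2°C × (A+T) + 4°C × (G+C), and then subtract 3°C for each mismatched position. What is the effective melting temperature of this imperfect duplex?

Primer base counts: A=9, T=5, G=1, C=7 → A+T=14, G+C=8
Perfect-match Tm = 2(14) + 4(8) = 28 + 32 = 60°C
Mismatches (positions where the bases are not complementary): 5 (at positions 10, 14, 16, 18, 21)
Effective Tm = 60 − 5×3 = 60 − 15 = 45°C

45°C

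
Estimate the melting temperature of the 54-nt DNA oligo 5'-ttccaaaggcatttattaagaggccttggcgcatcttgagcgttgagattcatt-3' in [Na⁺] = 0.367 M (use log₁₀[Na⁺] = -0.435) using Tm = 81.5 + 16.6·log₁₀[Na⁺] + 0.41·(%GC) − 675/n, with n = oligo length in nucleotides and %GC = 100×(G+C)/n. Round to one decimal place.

Length n = 54. Base counts: A=13, G=13, C=10, T=18
G+C = 23, so %GC = 23/54 × 100 = 42.593%
Salt term: 16.6 × (-0.435) = -7.221
GC term: 0.41 × 42.593 = 17.463; length term: −675/54 = −12.5
Tm = 81.5 + (-7.221) + 17.463 − 12.5 = 79.242 → 79.2°C

79.2°C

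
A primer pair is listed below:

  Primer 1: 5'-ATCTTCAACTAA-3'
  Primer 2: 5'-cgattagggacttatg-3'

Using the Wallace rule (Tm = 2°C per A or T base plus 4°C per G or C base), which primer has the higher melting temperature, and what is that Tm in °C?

Primer 2, 46°C

Primer 1: A+T=9, G+C=3 → Tm = 2(9)+4(3) = 30°C
Primer 2: A+T=9, G+C=7 → Tm = 2(9)+4(7) = 46°C
30°C vs 46°C → primer 2 is higher.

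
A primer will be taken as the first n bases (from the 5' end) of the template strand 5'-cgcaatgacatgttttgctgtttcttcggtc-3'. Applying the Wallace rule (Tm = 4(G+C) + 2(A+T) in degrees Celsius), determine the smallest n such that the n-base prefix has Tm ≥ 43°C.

n = 16

First 15 bases: CGCAATGACATGTTT → Tm = 42°C (< 43°C)
First 16 bases: CGCAATGACATGTTTT → Tm = 44°C (≥ 43°C)
Each additional base adds 2°C (A/T) or 4°C (G/C), so Tm is non-decreasing in n; n = 16 is the first length to reach 43°C.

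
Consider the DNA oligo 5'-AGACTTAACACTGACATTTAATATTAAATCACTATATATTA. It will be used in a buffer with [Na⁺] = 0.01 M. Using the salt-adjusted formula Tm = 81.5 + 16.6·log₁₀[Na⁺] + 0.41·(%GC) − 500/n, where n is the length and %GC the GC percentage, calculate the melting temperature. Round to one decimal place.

Length n = 41. Base counts: T=15, C=6, A=18, G=2
G+C = 8, so %GC = 8/41 × 100 = 19.512%
Salt term: 16.6 × (-2) = -33.2
GC term: 0.41 × 19.512 = 8; length term: −500/41 = −12.195
Tm = 81.5 + (-33.2) + 8 − 12.195 = 44.105 → 44.1°C

44.1°C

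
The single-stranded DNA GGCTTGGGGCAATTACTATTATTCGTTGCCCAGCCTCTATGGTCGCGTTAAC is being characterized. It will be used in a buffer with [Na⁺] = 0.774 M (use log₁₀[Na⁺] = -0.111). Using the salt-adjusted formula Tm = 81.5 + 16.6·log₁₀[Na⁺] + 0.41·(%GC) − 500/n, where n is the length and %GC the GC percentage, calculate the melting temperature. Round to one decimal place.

90.5°C

Length n = 52. C=13, T=17, A=9, G=13
G+C = 26, so %GC = 26/52 × 100 = 50%
Salt term: 16.6 × (-0.111) = -1.843
GC term: 0.41 × 50 = 20.5; length term: −500/52 = −9.615
Tm = 81.5 + (-1.843) + 20.5 − 9.615 = 90.542 → 90.5°C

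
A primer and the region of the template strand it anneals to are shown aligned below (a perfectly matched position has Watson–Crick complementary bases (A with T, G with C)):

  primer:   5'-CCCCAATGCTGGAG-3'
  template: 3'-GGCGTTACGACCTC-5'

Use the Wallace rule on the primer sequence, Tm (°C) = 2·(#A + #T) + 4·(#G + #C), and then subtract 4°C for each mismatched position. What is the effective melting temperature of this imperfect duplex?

42°C

Primer base counts: A=3, T=2, G=4, C=5 → A+T=5, G+C=9
Perfect-match Tm = 2(5) + 4(9) = 10 + 36 = 46°C
Mismatches (positions where the bases are not complementary): 1 (at position 3)
Effective Tm = 46 − 1×4 = 46 − 4 = 42°C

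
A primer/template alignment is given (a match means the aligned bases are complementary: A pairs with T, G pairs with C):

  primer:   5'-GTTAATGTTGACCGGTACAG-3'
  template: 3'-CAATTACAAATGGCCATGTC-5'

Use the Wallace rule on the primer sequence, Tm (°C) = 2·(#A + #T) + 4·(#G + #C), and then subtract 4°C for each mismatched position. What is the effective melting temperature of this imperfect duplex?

54°C

Primer base counts: A=5, T=6, G=6, C=3 → A+T=11, G+C=9
Perfect-match Tm = 2(11) + 4(9) = 22 + 36 = 58°C
Mismatches (positions where the bases are not complementary): 1 (at position 10)
Effective Tm = 58 − 1×4 = 58 − 4 = 54°C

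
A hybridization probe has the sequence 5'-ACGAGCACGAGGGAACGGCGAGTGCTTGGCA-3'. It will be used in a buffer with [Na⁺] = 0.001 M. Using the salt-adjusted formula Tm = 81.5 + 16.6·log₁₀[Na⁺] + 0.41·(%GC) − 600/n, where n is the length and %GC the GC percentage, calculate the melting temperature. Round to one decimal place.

38.8°C

Length n = 31. Counting bases: A=8, T=3, C=7, G=13
G+C = 20, so %GC = 20/31 × 100 = 64.516%
Salt term: 16.6 × (-3) = -49.8
GC term: 0.41 × 64.516 = 26.452; length term: −600/31 = −19.355
Tm = 81.5 + (-49.8) + 26.452 − 19.355 = 38.797 → 38.8°C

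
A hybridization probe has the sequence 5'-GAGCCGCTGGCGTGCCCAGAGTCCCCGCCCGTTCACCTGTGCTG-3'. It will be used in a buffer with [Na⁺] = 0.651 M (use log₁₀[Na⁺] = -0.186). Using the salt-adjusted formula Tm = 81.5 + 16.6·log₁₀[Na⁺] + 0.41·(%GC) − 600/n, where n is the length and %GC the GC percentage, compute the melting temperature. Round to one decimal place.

94.6°C

Length n = 44. A=4, C=18, G=14, T=8
G+C = 32, so %GC = 32/44 × 100 = 72.727%
Salt term: 16.6 × (-0.186) = -3.088
GC term: 0.41 × 72.727 = 29.818; length term: −600/44 = −13.636
Tm = 81.5 + (-3.088) + 29.818 − 13.636 = 94.594 → 94.6°C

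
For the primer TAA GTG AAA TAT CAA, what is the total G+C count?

G=2, T=4, A=8, C=1
G+C = 2 + 1 = 3

3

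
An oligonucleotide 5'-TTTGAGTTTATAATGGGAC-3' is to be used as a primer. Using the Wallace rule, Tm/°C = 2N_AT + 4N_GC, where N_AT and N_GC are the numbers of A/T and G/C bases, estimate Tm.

50°C

Scanning the sequence gives T=8, G=5, C=1, A=5.
So N_AT = 13 and N_GC = 6.
Tm = 4·6 + 2·13 = 24 + 26 = 50°C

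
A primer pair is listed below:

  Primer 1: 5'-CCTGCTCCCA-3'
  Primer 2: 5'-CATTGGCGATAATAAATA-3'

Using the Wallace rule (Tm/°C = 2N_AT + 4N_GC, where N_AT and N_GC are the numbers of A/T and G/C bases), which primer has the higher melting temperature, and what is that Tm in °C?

Primer 1: A+T=3, G+C=7 → Tm = 2(3)+4(7) = 34°C
Primer 2: A+T=13, G+C=5 → Tm = 2(13)+4(5) = 46°C
34°C vs 46°C → primer 2 is higher.

Primer 2, 46°C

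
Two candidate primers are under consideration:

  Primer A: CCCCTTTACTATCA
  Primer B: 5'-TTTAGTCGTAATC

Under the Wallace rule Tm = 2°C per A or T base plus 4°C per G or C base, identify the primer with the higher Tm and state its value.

Primer A: A+T=8, G+C=6 → Tm = 2(8)+4(6) = 40°C
Primer B: A+T=9, G+C=4 → Tm = 2(9)+4(4) = 34°C
40°C vs 34°C → primer A is higher.

Primer A, 40°C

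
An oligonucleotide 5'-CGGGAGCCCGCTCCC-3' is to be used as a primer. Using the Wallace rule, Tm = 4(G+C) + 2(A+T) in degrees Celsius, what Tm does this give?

Scanning the sequence gives T=1, C=8, A=1, G=5.
AT pairs contribute 2, GC pairs contribute 13.
Tm = 4·13 + 2·2 = 52 + 4 = 56°C

56°C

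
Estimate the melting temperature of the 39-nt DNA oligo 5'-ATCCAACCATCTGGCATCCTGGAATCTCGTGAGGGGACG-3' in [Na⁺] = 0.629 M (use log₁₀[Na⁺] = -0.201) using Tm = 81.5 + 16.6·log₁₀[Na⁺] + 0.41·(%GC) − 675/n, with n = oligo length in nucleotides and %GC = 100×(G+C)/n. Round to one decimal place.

84.0°C

Length n = 39. Base counts: A=9, G=11, T=8, C=11
G+C = 22, so %GC = 22/39 × 100 = 56.41%
Salt term: 16.6 × (-0.201) = -3.337
GC term: 0.41 × 56.41 = 23.128; length term: −675/39 = −17.308
Tm = 81.5 + (-3.337) + 23.128 − 17.308 = 83.983 → 84.0°C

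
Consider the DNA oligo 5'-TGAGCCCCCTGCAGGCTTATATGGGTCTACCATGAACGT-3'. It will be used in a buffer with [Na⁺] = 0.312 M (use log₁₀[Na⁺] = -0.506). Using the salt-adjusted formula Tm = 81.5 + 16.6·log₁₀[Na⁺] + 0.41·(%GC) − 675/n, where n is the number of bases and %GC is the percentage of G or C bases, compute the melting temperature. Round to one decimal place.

77.9°C

Length n = 39. Base counts: T=10, G=10, C=11, A=8
G+C = 21, so %GC = 21/39 × 100 = 53.846%
Salt term: 16.6 × (-0.506) = -8.4
GC term: 0.41 × 53.846 = 22.077; length term: −675/39 = −17.308
Tm = 81.5 + (-8.4) + 22.077 − 17.308 = 77.869 → 77.9°C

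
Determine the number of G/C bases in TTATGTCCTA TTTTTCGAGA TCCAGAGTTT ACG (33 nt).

A=7, T=14, G=6, C=6
Total G or C: 6 + 6 = 12

12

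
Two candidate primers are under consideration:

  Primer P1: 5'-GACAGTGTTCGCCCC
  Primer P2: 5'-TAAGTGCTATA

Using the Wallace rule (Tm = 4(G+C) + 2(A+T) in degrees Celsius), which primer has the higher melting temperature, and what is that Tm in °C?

Primer P1, 50°C

Primer P1: A+T=5, G+C=10 → Tm = 2(5)+4(10) = 50°C
Primer P2: A+T=8, G+C=3 → Tm = 2(8)+4(3) = 28°C
50°C vs 28°C → primer P1 is higher.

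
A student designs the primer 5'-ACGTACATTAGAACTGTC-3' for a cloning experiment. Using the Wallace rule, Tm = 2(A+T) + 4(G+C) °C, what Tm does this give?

50°C

T=5, C=4, G=3, A=6
AT pairs contribute 11, GC pairs contribute 7.
Tm = 4·7 + 2·11 = 28 + 22 = 50°C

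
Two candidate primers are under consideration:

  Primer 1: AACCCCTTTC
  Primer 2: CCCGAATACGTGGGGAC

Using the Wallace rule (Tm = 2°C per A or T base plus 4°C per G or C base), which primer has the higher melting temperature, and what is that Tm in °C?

Primer 1: A+T=5, G+C=5 → Tm = 2(5)+4(5) = 30°C
Primer 2: A+T=6, G+C=11 → Tm = 2(6)+4(11) = 56°C
30°C vs 56°C → primer 2 is higher.

Primer 2, 56°C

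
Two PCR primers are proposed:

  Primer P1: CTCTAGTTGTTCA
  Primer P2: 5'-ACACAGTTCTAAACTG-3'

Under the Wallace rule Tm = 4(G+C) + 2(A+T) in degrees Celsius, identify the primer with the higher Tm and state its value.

Primer P2, 44°C

Primer P1: A+T=8, G+C=5 → Tm = 2(8)+4(5) = 36°C
Primer P2: A+T=10, G+C=6 → Tm = 2(10)+4(6) = 44°C
36°C vs 44°C → primer P2 is higher.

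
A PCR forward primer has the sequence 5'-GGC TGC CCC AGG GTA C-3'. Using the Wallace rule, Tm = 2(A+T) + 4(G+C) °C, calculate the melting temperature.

56°C

C=6, A=2, T=2, G=6
AT pairs contribute 4, GC pairs contribute 12.
Tm = 2×4 + 4×12 = 56°C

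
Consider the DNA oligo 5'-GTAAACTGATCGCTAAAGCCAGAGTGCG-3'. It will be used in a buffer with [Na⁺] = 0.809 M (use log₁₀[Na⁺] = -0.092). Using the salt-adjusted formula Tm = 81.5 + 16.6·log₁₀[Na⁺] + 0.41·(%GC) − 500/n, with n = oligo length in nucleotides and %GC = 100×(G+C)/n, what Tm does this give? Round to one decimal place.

Length n = 28. Base counts: G=8, T=5, C=6, A=9
G+C = 14, so %GC = 14/28 × 100 = 50%
Salt term: 16.6 × (-0.092) = -1.527
GC term: 0.41 × 50 = 20.5; length term: −500/28 = −17.857
Tm = 81.5 + (-1.527) + 20.5 − 17.857 = 82.616 → 82.6°C

82.6°C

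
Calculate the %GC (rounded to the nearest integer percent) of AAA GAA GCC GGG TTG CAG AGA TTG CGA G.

Counting bases: C=4, A=9, G=11, T=4
G+C = 11 + 4 = 15 out of 28 bases
%GC = 15/28 × 100 = 53.57% ≈ 54%

54%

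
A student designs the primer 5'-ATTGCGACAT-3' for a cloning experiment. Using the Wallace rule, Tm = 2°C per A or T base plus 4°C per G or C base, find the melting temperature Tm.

G=2, T=3, A=3, C=2
AT pairs contribute 6, GC pairs contribute 4.
Tm = 2(6) + 4(4) = 12 + 16 = 28°C

28°C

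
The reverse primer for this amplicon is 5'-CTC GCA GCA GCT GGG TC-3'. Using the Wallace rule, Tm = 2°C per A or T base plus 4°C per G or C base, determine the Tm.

58°C

T=3, G=6, A=2, C=6
AT pairs contribute 5, GC pairs contribute 12.
Tm = 4·12 + 2·5 = 48 + 10 = 58°C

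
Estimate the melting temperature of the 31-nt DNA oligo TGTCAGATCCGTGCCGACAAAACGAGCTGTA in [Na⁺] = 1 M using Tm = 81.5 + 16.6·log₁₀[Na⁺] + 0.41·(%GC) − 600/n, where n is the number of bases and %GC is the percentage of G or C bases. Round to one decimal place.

83.3°C

Length n = 31. G=8, A=9, C=8, T=6
G+C = 16, so %GC = 16/31 × 100 = 51.613%
Salt term: 16.6 × (0) = 0
GC term: 0.41 × 51.613 = 21.161; length term: −600/31 = −19.355
Tm = 81.5 + (0) + 21.161 − 19.355 = 83.306 → 83.3°C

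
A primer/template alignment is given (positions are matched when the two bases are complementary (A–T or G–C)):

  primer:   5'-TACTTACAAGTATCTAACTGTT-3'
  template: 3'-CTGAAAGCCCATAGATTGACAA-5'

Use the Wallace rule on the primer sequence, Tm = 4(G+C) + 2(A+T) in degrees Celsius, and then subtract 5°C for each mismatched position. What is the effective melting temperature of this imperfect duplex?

Primer base counts: A=7, T=9, G=2, C=4 → A+T=16, G+C=6
Perfect-match Tm = 2(16) + 4(6) = 32 + 24 = 56°C
Mismatches (positions where the bases are not complementary): 4 (at positions 1, 6, 8, 9)
Effective Tm = 56 − 4×5 = 56 − 20 = 36°C

36°C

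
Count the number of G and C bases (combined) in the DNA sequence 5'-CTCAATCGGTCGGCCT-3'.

10

Base counts: A=2, C=6, G=4, T=4
Total G or C: 4 + 6 = 10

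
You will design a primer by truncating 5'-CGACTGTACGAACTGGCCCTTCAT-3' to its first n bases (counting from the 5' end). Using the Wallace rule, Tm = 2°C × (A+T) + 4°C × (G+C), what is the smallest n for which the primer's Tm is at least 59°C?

First 18 bases: CGACTGTACGAACTGGCC → Tm = 58°C (< 59°C)
First 19 bases: CGACTGTACGAACTGGCCC → Tm = 62°C (≥ 59°C)
Each additional base adds 2°C (A/T) or 4°C (G/C), so Tm is non-decreasing in n; n = 19 is the first length to reach 59°C.

n = 19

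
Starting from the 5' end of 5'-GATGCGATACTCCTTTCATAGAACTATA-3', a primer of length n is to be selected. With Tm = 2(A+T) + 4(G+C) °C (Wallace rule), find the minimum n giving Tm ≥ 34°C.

n = 12

First 11 bases: GATGCGATACT → Tm = 32°C (< 34°C)
First 12 bases: GATGCGATACTC → Tm = 36°C (≥ 34°C)
Each additional base adds 2°C (A/T) or 4°C (G/C), so Tm is non-decreasing in n; n = 12 is the first length to reach 34°C.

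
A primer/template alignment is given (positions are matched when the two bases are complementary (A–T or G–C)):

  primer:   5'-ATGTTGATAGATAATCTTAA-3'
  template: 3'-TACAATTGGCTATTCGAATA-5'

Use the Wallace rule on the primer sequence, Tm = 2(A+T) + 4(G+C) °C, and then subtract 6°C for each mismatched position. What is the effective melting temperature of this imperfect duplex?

18°C

Primer base counts: A=8, T=8, G=3, C=1 → A+T=16, G+C=4
Perfect-match Tm = 2(16) + 4(4) = 32 + 16 = 48°C
Mismatches (positions where the bases are not complementary): 5 (at positions 6, 8, 9, 15, 20)
Effective Tm = 48 − 5×6 = 48 − 30 = 18°C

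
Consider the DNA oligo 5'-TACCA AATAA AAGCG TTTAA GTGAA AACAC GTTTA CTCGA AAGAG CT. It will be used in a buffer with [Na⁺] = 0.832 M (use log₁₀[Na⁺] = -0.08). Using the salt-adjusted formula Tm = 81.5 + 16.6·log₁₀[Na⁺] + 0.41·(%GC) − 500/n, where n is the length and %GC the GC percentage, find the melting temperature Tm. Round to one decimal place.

83.5°C

Length n = 47. Base counts: A=20, G=8, C=8, T=11
G+C = 16, so %GC = 16/47 × 100 = 34.043%
Salt term: 16.6 × (-0.08) = -1.328
GC term: 0.41 × 34.043 = 13.958; length term: −500/47 = −10.638
Tm = 81.5 + (-1.328) + 13.958 − 10.638 = 83.492 → 83.5°C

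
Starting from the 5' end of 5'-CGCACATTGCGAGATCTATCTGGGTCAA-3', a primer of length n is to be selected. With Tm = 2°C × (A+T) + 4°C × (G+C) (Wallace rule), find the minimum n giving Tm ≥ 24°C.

First 7 bases: CGCACAT → Tm = 22°C (< 24°C)
First 8 bases: CGCACATT → Tm = 24°C (≥ 24°C)
Each additional base adds 2°C (A/T) or 4°C (G/C), so Tm is non-decreasing in n; n = 8 is the first length to reach 24°C.

n = 8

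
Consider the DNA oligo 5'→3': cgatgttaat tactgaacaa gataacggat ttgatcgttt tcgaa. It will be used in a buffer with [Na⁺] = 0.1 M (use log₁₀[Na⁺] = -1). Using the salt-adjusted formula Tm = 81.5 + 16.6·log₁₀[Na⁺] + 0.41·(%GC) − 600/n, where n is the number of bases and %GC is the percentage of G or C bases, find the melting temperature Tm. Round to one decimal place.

Length n = 45. Counting bases: T=15, A=15, C=6, G=9
G+C = 15, so %GC = 15/45 × 100 = 33.333%
Salt term: 16.6 × (-1) = -16.6
GC term: 0.41 × 33.333 = 13.667; length term: −600/45 = −13.333
Tm = 81.5 + (-16.6) + 13.667 − 13.333 = 65.234 → 65.2°C

65.2°C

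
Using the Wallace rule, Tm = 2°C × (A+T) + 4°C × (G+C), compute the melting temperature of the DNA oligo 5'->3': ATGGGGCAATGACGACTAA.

Scanning the sequence gives T=3, G=6, C=3, A=7.
A+T = 10, G+C = 9
Tm = 2(10) + 4(9) = 20 + 36 = 56°C

56°C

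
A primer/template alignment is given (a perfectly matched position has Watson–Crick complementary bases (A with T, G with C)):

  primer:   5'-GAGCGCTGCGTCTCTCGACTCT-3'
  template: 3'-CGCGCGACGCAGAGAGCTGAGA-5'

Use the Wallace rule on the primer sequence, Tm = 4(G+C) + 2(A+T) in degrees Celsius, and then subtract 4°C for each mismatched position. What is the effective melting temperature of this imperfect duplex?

Primer base counts: A=2, T=6, G=6, C=8 → A+T=8, G+C=14
Perfect-match Tm = 2(8) + 4(14) = 16 + 56 = 72°C
Mismatches (positions where the bases are not complementary): 1 (at position 2)
Effective Tm = 72 − 1×4 = 72 − 4 = 68°C

68°C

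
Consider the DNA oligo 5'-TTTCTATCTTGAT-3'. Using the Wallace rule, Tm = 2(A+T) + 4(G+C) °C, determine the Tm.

32°C

Scanning the sequence gives T=8, G=1, A=2, C=2.
So N_AT = 10 and N_GC = 3.
Tm = 2(10) + 4(3) = 20 + 12 = 32°C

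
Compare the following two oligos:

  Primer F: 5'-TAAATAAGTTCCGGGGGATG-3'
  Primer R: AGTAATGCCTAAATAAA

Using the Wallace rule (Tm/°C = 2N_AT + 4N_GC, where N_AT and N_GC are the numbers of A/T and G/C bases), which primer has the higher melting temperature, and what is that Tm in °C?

Primer F, 58°C

Primer F: A+T=11, G+C=9 → Tm = 2(11)+4(9) = 58°C
Primer R: A+T=13, G+C=4 → Tm = 2(13)+4(4) = 42°C
58°C vs 42°C → primer F is higher.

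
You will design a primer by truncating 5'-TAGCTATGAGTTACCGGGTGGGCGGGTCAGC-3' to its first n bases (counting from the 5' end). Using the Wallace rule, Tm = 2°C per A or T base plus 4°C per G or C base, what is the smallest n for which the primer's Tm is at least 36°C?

n = 14

First 13 bases: TAGCTATGAGTTA → Tm = 34°C (< 36°C)
First 14 bases: TAGCTATGAGTTAC → Tm = 38°C (≥ 36°C)
Since every base adds ≥2°C, Tm only increases with n, so the threshold is first crossed at n = 14.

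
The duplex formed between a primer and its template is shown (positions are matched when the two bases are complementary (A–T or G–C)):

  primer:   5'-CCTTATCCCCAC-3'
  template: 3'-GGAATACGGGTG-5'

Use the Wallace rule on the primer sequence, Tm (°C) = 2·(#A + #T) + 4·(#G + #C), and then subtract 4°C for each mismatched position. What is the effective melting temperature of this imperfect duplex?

Primer base counts: A=2, T=3, G=0, C=7 → A+T=5, G+C=7
Perfect-match Tm = 2(5) + 4(7) = 10 + 28 = 38°C
Mismatches (positions where the bases are not complementary): 1 (at position 7)
Effective Tm = 38 − 1×4 = 38 − 4 = 34°C

34°C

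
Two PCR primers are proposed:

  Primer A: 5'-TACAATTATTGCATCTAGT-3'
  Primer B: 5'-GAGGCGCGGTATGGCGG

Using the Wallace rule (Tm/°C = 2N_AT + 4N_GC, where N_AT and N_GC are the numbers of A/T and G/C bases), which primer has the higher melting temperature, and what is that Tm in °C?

Primer B, 60°C

Primer A: A+T=14, G+C=5 → Tm = 2(14)+4(5) = 48°C
Primer B: A+T=4, G+C=13 → Tm = 2(4)+4(13) = 60°C
48°C vs 60°C → primer B is higher.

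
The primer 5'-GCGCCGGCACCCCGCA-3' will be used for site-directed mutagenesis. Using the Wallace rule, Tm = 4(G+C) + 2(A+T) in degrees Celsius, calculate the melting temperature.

60°C

Scanning the sequence gives T=0, G=5, C=9, A=2.
A+T = 2, G+C = 14
Tm = 4·14 + 2·2 = 56 + 4 = 60°C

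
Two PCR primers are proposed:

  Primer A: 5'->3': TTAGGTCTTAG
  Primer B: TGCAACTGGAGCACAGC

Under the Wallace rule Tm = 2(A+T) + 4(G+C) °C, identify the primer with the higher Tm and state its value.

Primer B, 54°C

Primer A: A+T=7, G+C=4 → Tm = 2(7)+4(4) = 30°C
Primer B: A+T=7, G+C=10 → Tm = 2(7)+4(10) = 54°C
30°C vs 54°C → primer B is higher.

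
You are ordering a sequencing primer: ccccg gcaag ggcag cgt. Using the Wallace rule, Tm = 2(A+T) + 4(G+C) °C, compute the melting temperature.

T=1, C=7, A=3, G=7
A+T = 4, G+C = 14
Tm = 4·14 + 2·4 = 56 + 8 = 64°C

64°C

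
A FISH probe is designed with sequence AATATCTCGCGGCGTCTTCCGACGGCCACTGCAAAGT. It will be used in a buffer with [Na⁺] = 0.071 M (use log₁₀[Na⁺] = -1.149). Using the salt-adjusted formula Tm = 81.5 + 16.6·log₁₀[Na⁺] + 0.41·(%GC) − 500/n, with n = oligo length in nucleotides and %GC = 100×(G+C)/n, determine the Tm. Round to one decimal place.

72.2°C

Length n = 37. C=12, G=9, A=8, T=8
G+C = 21, so %GC = 21/37 × 100 = 56.757%
Salt term: 16.6 × (-1.149) = -19.073
GC term: 0.41 × 56.757 = 23.27; length term: −500/37 = −13.514
Tm = 81.5 + (-19.073) + 23.27 − 13.514 = 72.183 → 72.2°C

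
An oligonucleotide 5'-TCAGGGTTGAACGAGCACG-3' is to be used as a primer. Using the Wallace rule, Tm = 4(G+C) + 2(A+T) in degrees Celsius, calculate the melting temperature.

60°C

T=3, C=4, A=5, G=7
So N_AT = 8 and N_GC = 11.
Tm = 2×8 + 4×11 = 60°C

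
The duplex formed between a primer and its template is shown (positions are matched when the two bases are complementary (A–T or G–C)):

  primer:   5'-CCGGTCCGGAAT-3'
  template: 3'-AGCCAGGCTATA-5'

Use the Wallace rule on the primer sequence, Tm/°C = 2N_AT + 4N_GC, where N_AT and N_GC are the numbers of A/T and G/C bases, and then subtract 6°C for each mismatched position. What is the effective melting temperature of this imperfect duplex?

Primer base counts: A=2, T=2, G=4, C=4 → A+T=4, G+C=8
Perfect-match Tm = 2(4) + 4(8) = 8 + 32 = 40°C
Mismatches (positions where the bases are not complementary): 3 (at positions 1, 9, 10)
Effective Tm = 40 − 3×6 = 40 − 18 = 22°C

22°C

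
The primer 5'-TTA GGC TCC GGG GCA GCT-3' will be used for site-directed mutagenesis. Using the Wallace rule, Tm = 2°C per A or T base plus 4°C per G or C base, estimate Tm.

60°C

Counting bases: T=4, A=2, C=5, G=7
So N_AT = 6 and N_GC = 12.
Tm = 2×6 + 4×12 = 60°C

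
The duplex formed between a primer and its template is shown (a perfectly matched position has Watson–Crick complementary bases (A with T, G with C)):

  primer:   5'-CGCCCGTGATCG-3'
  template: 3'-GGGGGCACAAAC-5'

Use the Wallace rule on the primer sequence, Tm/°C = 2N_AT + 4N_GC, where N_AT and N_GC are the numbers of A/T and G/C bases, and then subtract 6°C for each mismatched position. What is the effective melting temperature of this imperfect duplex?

Primer base counts: A=1, T=2, G=4, C=5 → A+T=3, G+C=9
Perfect-match Tm = 2(3) + 4(9) = 6 + 36 = 42°C
Mismatches (positions where the bases are not complementary): 3 (at positions 2, 9, 11)
Effective Tm = 42 − 3×6 = 42 − 18 = 24°C

24°C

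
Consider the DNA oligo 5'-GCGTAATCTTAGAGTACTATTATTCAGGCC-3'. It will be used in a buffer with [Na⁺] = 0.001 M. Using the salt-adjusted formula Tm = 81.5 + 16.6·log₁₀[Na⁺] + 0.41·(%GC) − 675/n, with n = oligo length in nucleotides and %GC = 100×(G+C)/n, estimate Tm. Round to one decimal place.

Length n = 30. Scanning the sequence gives T=10, C=6, A=8, G=6.
G+C = 12, so %GC = 12/30 × 100 = 40%
Salt term: 16.6 × (-3) = -49.8
GC term: 0.41 × 40 = 16.4; length term: −675/30 = −22.5
Tm = 81.5 + (-49.8) + 16.4 − 22.5 = 25.6 → 25.6°C

25.6°C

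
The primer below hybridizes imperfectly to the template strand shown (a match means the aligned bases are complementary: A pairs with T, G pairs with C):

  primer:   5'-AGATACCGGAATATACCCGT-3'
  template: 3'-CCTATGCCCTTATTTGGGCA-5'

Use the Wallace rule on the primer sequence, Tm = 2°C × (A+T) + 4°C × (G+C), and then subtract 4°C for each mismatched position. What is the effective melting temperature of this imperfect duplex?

Primer base counts: A=7, T=4, G=4, C=5 → A+T=11, G+C=9
Perfect-match Tm = 2(11) + 4(9) = 22 + 36 = 58°C
Mismatches (positions where the bases are not complementary): 3 (at positions 1, 7, 14)
Effective Tm = 58 − 3×4 = 58 − 12 = 46°C

46°C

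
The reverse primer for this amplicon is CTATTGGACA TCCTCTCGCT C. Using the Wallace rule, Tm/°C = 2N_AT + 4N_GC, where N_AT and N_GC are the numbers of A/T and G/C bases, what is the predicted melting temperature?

Scanning the sequence gives C=8, A=3, G=3, T=7.
AT pairs contribute 10, GC pairs contribute 11.
Tm = 4·11 + 2·10 = 44 + 20 = 64°C

64°C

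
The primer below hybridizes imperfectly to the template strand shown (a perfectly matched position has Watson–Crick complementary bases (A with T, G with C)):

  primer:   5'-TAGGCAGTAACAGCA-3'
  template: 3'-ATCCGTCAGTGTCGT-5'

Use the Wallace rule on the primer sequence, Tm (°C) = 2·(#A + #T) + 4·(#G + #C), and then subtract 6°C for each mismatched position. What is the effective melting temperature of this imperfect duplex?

Primer base counts: A=6, T=2, G=4, C=3 → A+T=8, G+C=7
Perfect-match Tm = 2(8) + 4(7) = 16 + 28 = 44°C
Mismatches (positions where the bases are not complementary): 1 (at position 9)
Effective Tm = 44 − 1×6 = 44 − 6 = 38°C

38°C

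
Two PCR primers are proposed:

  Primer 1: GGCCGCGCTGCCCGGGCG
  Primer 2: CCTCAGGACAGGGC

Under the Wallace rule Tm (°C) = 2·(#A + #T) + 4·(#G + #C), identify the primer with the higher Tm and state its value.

Primer 1: A+T=1, G+C=17 → Tm = 2(1)+4(17) = 70°C
Primer 2: A+T=4, G+C=10 → Tm = 2(4)+4(10) = 48°C
70°C vs 48°C → primer 1 is higher.

Primer 1, 70°C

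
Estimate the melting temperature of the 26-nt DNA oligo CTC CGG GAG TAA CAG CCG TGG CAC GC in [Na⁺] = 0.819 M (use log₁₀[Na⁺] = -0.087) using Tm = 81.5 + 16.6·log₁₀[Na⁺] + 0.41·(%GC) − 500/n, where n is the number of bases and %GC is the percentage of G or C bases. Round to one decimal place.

Length n = 26. Base counts: G=9, C=9, A=5, T=3
G+C = 18, so %GC = 18/26 × 100 = 69.231%
Salt term: 16.6 × (-0.087) = -1.444
GC term: 0.41 × 69.231 = 28.385; length term: −500/26 = −19.231
Tm = 81.5 + (-1.444) + 28.385 − 19.231 = 89.21 → 89.2°C

89.2°C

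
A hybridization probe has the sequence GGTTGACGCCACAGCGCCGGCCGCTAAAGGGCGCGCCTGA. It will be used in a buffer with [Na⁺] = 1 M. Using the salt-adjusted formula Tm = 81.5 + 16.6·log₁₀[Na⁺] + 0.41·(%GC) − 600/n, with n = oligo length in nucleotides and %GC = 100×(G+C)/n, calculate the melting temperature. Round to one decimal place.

96.2°C

Length n = 40. T=4, G=15, C=14, A=7
G+C = 29, so %GC = 29/40 × 100 = 72.5%
Salt term: 16.6 × (0) = 0
GC term: 0.41 × 72.5 = 29.725; length term: −600/40 = −15
Tm = 81.5 + (0) + 29.725 − 15 = 96.225 → 96.2°C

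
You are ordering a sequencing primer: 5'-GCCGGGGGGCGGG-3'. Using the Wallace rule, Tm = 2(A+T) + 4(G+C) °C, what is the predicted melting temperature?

52°C

Scanning the sequence gives T=0, G=10, C=3, A=0.
AT pairs contribute 0, GC pairs contribute 13.
Tm = 2(0) + 4(13) = 0 + 52 = 52°C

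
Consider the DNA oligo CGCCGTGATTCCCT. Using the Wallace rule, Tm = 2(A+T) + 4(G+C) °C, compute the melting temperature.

Counting bases: C=6, G=3, A=1, T=4
A+T = 5, G+C = 9
Tm = 2(5) + 4(9) = 10 + 36 = 46°C

46°C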